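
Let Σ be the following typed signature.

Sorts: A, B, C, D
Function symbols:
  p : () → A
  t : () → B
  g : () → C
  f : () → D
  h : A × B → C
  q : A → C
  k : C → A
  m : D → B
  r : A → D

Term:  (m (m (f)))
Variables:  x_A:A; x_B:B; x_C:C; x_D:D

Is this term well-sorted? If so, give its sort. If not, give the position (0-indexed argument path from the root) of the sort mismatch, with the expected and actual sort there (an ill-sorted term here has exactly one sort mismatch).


    (f) : D
  (m (f)) : B
(m (m (f))) : ✗ arg 0 at [0] has sort B, expected D

ill-sorted at position [0]: expected D, got B


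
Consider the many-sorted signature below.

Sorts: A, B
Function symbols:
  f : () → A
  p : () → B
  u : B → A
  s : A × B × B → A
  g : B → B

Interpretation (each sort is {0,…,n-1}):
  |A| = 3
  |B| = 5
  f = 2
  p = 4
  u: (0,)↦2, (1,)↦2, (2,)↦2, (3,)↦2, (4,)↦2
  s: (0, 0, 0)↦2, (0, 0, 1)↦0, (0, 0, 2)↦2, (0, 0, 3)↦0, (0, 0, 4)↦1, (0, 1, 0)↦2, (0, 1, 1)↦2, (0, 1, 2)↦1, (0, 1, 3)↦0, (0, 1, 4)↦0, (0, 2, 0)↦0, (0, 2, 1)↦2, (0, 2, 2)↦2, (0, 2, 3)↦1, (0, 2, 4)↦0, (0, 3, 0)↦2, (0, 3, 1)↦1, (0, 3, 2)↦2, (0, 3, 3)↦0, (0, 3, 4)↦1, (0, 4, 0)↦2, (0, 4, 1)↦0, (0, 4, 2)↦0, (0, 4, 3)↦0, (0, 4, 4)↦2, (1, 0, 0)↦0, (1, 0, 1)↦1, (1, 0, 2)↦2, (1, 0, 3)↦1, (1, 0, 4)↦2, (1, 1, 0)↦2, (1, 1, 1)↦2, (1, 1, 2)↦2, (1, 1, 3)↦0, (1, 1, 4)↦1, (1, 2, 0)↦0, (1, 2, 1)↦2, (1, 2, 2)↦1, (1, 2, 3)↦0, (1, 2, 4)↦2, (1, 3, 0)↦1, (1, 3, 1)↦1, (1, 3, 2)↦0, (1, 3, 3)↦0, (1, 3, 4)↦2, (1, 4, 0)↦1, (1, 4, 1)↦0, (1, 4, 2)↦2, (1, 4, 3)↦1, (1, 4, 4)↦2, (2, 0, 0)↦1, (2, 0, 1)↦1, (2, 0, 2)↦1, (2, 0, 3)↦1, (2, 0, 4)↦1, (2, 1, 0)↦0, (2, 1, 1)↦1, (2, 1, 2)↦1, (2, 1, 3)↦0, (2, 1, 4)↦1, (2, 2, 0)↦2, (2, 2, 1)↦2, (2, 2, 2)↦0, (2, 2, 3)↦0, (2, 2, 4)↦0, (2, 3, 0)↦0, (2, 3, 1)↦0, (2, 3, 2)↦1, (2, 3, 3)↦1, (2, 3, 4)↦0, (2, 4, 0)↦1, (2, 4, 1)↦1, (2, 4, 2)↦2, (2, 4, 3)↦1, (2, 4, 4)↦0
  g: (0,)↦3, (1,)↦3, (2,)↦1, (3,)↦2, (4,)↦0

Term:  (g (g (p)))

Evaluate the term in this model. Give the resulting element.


  p = 4
  (g (p)) = g(4,) = 0
  (g (g (p))) = g(0,) = 3

value = 3


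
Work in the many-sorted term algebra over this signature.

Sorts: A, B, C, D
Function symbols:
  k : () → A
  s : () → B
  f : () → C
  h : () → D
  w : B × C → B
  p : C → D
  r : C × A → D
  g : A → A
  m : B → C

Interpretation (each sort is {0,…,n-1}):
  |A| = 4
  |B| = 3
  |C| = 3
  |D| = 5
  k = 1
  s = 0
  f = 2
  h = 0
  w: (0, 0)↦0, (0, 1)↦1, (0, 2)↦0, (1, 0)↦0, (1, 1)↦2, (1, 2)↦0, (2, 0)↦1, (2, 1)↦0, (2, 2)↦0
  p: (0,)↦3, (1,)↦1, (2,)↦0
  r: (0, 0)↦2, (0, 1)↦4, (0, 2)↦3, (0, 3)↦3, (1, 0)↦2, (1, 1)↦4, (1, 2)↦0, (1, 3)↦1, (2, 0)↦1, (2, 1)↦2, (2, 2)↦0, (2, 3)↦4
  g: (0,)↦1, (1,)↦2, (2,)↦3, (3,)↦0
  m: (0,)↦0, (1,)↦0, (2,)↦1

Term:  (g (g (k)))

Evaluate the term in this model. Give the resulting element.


  k = 1
  (g (k)) = g(1,) = 2
  (g (g (k))) = g(2,) = 3

value = 3


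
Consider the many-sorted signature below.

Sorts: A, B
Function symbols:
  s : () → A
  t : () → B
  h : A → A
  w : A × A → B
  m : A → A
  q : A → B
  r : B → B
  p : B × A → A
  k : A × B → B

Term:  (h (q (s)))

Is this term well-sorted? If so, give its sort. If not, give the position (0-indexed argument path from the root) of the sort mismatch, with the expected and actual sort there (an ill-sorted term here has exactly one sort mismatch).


ill-sorted at position [0]: expected A, got B

    (s) : A
  (q (s)) : B
(h (q (s))) : ✗ arg 0 at [0] has sort B, expected A


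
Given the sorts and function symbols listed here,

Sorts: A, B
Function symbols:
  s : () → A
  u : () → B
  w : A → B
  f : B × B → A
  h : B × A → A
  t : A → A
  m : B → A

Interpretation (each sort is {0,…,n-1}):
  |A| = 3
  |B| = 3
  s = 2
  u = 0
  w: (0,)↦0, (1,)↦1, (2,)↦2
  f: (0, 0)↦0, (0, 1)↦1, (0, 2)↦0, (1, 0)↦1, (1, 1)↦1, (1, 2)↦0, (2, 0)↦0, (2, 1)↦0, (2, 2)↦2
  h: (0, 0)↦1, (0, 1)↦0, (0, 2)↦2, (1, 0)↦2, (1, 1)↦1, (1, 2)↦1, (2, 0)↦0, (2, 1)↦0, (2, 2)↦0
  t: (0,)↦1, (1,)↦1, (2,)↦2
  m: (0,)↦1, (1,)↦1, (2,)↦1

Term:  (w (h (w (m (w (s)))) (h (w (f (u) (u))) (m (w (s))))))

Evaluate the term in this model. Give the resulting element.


value = 2

  s = 2
  (w (s)) = w(2,) = 2
  (m (w (s))) = m(2,) = 1
  (w (m (w (s)))) = w(1,) = 1
  u = 0
  u = 0
  (f (u) (u)) = f(0, 0) = 0
  (w (f (u) (u))) = w(0,) = 0
  s = 2
  (w (s)) = w(2,) = 2
  (m (w (s))) = m(2,) = 1
  (h (w (f (u) (u))) (m (w (s)))) = h(0, 1) = 0
  (h (w (m (w (s)))) (h (w (f (u) (u))) (m (w (s))))) = h(1, 0) = 2
  (w (h (w (m (w (s)))) (h (w (f (u) (u))) (m (w (s)))))) = w(2,) = 2


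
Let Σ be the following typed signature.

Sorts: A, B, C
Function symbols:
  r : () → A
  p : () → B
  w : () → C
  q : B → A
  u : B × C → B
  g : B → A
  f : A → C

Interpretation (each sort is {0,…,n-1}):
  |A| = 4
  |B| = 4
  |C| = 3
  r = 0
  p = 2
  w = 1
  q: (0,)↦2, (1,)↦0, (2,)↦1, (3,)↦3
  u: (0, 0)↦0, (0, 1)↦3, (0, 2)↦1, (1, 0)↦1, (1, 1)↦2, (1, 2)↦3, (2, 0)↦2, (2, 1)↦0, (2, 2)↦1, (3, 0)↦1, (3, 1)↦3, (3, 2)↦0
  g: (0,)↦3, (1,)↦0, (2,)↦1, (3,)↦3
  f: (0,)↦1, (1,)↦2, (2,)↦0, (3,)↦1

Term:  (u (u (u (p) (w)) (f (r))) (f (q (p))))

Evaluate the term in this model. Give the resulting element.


  p = 2
  w = 1
  (u (p) (w)) = u(2, 1) = 0
  r = 0
  (f (r)) = f(0,) = 1
  (u (u (p) (w)) (f (r))) = u(0, 1) = 3
  p = 2
  (q (p)) = q(2,) = 1
  (f (q (p))) = f(1,) = 2
  (u (u (u (p) (w)) (f (r))) (f (q (p)))) = u(3, 2) = 0

value = 0


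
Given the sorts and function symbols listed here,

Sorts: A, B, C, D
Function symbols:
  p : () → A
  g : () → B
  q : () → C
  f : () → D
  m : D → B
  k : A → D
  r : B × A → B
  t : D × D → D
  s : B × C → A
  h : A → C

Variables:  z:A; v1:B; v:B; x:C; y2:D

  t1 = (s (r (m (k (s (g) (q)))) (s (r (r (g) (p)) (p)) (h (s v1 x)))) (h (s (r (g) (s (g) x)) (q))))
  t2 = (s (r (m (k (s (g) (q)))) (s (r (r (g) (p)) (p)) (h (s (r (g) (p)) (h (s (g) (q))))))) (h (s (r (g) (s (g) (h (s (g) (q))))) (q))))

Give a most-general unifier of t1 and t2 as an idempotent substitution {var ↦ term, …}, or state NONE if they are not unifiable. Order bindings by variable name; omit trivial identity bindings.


{v1 ↦ (r (g) (p)), x ↦ (h (s (g) (q)))}


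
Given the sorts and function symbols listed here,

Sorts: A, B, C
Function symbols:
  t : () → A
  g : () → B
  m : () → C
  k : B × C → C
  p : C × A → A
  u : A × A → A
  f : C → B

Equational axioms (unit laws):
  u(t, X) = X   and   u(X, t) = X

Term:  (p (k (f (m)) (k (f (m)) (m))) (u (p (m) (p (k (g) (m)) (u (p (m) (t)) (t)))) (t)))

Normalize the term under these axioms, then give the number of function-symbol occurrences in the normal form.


size = 17

1. (p (k (f (m)) (k (f (m)) (m))) (u (p (m) (p (k (g) (m)) (u (p (m) (t)) (t)))) (t)))  →  (p (k (f (m)) (k (f (m)) (m))) (p (m) (p (k (g) (m)) (u (p (m) (t)) (t)))))
2. (p (k (f (m)) (k (f (m)) (m))) (p (m) (p (k (g) (m)) (u (p (m) (t)) (t)))))  →  (p (k (f (m)) (k (f (m)) (m))) (p (m) (p (k (g) (m)) (p (m) (t)))))
normal form: (p (k (f (m)) (k (f (m)) (m))) (p (m) (p (k (g) (m)) (p (m) (t)))))


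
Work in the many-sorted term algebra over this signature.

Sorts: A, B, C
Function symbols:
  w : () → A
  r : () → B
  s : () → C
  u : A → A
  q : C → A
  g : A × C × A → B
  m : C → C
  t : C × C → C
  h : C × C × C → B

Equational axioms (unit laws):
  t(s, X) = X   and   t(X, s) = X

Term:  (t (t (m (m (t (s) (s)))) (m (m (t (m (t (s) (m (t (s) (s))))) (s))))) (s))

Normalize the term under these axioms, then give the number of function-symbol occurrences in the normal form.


1. (t (t (m (m (t (s) (s)))) (m (m (t (m (t (s) (m (t (s) (s))))) (s))))) (s))  →  (t (m (m (t (s) (s)))) (m (m (t (m (t (s) (m (t (s) (s))))) (s)))))
2. (t (m (m (t (s) (s)))) (m (m (t (m (t (s) (m (t (s) (s))))) (s)))))  →  (t (m (m (s))) (m (m (t (m (t (s) (m (t (s) (s))))) (s)))))
3. (t (m (m (s))) (m (m (t (m (t (s) (m (t (s) (s))))) (s)))))  →  (t (m (m (s))) (m (m (m (t (s) (m (t (s) (s))))))))
4. (t (m (m (s))) (m (m (m (t (s) (m (t (s) (s))))))))  →  (t (m (m (s))) (m (m (m (m (t (s) (s)))))))
5. (t (m (m (s))) (m (m (m (m (t (s) (s)))))))  →  (t (m (m (s))) (m (m (m (m (s))))))
normal form: (t (m (m (s))) (m (m (m (m (s))))))

size = 9


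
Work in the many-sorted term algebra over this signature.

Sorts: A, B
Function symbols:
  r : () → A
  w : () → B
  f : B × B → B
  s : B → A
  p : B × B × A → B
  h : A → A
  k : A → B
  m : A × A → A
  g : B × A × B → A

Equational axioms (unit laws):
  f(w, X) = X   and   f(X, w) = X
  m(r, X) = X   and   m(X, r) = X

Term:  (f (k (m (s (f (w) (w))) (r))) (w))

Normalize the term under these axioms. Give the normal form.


1. (f (k (m (s (f (w) (w))) (r))) (w))  →  (k (m (s (f (w) (w))) (r)))
2. (k (m (s (f (w) (w))) (r)))  →  (k (s (f (w) (w))))
3. (k (s (f (w) (w))))  →  (k (s (w)))

normal form = (k (s (w)))


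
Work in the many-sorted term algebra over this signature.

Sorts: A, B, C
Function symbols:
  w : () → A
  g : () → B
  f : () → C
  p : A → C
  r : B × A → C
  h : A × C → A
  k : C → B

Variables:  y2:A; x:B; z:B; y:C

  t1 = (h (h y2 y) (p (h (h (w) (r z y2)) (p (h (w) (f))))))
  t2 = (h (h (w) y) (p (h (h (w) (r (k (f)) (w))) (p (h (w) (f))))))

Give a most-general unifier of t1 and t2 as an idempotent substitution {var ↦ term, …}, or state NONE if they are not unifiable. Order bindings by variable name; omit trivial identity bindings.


{y2 ↦ (w), z ↦ (k (f))}


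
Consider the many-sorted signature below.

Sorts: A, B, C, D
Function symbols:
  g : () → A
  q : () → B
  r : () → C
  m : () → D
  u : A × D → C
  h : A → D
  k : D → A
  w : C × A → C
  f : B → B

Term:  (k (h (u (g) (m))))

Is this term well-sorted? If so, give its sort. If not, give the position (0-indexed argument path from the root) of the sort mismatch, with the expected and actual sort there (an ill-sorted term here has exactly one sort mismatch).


ill-sorted at position [0, 0]: expected A, got C

      (g) : A
      (m) : D
    (u (g) (m)) : C
  (h (u (g) (m))) : ✗ arg 0 at [0, 0] has sort C, expected A


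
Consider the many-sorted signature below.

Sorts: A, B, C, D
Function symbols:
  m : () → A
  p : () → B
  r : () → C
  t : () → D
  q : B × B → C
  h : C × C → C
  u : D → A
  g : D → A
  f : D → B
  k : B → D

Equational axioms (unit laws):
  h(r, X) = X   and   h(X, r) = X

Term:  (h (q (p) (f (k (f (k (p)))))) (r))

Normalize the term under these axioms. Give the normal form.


normal form = (q (p) (f (k (f (k (p))))))

1. (h (q (p) (f (k (f (k (p)))))) (r))  →  (q (p) (f (k (f (k (p))))))


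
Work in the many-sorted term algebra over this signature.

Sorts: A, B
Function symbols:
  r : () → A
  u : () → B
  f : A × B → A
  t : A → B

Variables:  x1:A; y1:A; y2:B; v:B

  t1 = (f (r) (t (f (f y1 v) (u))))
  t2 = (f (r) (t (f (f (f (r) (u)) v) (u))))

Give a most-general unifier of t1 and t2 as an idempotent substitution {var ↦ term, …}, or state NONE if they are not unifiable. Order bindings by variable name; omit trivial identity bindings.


{y1 ↦ (f (r) (u))}


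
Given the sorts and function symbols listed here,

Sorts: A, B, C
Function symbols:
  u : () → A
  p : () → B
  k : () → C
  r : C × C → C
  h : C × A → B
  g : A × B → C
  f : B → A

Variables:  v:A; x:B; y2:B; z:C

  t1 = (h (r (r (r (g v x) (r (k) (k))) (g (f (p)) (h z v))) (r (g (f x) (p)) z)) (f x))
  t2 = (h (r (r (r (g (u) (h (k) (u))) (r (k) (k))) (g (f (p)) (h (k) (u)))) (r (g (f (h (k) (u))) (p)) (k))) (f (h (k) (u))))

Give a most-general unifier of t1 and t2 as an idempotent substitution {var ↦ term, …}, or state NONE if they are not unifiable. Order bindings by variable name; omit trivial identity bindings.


{v ↦ (u), x ↦ (h (k) (u)), z ↦ (k)}


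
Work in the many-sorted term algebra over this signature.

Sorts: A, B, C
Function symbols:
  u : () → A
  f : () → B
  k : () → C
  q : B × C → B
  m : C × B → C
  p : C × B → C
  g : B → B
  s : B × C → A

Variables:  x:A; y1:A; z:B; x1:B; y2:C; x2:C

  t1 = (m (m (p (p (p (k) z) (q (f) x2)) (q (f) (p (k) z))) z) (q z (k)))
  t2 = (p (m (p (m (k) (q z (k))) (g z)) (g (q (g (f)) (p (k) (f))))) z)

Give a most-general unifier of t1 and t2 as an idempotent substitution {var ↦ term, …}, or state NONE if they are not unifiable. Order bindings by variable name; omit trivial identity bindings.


NONE (not unifiable)

head clash or occurs-check failure — not unifiable


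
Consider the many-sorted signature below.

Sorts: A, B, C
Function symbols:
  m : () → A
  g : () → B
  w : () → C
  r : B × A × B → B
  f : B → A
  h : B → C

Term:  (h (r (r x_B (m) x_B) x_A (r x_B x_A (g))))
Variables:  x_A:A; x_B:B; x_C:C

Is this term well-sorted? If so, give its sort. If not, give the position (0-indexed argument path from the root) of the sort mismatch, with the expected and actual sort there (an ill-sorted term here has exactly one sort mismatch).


      x_B : B
      (m) : A
      x_B : B
    (r x_B (m) x_B) : B
    x_A : A
      x_B : B
      x_A : A
      (g) : B
    (r x_B x_A (g)) : B
  (r (r x_B (m) x_B) x_A (r x_B x_A (g))) : B
(h (r (r x_B (m) x_B) x_A (r x_B x_A (g)))) : C

well-sorted; sort = C


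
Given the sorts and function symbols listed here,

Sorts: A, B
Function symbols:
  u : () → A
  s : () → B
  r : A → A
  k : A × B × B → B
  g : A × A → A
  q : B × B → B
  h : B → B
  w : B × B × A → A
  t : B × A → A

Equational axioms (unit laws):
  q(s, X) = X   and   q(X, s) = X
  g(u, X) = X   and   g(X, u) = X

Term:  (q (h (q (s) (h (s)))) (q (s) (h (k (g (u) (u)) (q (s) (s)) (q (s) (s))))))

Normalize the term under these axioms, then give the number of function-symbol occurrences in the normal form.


1. (q (h (q (s) (h (s)))) (q (s) (h (k (g (u) (u)) (q (s) (s)) (q (s) (s))))))  →  (q (h (h (s))) (q (s) (h (k (g (u) (u)) (q (s) (s)) (q (s) (s))))))
2. (q (h (h (s))) (q (s) (h (k (g (u) (u)) (q (s) (s)) (q (s) (s))))))  →  (q (h (h (s))) (h (k (g (u) (u)) (q (s) (s)) (q (s) (s)))))
3. (q (h (h (s))) (h (k (g (u) (u)) (q (s) (s)) (q (s) (s)))))  →  (q (h (h (s))) (h (k (u) (q (s) (s)) (q (s) (s)))))
4. (q (h (h (s))) (h (k (u) (q (s) (s)) (q (s) (s)))))  →  (q (h (h (s))) (h (k (u) (s) (q (s) (s)))))
5. (q (h (h (s))) (h (k (u) (s) (q (s) (s)))))  →  (q (h (h (s))) (h (k (u) (s) (s))))
normal form: (q (h (h (s))) (h (k (u) (s) (s))))

size = 9


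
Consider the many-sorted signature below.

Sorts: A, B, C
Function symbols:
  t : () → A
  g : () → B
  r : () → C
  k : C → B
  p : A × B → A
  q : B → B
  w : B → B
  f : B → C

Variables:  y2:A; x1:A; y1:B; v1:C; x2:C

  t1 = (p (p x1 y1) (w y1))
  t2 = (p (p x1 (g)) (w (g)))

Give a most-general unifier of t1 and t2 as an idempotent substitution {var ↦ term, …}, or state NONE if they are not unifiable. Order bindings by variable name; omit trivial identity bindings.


{y1 ↦ (g)}


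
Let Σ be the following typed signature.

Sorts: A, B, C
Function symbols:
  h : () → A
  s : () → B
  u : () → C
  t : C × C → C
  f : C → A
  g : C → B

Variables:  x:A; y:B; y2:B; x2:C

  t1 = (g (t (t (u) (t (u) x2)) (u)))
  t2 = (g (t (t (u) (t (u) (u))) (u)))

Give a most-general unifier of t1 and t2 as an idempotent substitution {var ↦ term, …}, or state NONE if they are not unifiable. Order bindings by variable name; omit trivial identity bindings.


{x2 ↦ (u)}


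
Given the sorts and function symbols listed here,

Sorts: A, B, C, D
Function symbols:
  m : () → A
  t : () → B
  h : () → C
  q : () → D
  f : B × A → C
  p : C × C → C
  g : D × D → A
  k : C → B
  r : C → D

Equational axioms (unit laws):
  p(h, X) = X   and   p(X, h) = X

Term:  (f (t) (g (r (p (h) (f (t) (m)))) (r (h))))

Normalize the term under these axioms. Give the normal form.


normal form = (f (t) (g (r (f (t) (m))) (r (h))))

1. (f (t) (g (r (p (h) (f (t) (m)))) (r (h))))  →  (f (t) (g (r (f (t) (m))) (r (h))))


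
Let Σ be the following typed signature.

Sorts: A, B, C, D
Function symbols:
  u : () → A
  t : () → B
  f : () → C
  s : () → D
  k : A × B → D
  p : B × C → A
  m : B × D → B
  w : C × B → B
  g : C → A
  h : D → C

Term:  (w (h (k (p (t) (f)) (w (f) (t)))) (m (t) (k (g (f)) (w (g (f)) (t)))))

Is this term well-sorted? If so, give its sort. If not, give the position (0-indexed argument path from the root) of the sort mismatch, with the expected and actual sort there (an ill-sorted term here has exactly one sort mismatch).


ill-sorted at position [1, 1, 1, 0]: expected C, got A

        (t) : B
        (f) : C
      (p (t) (f)) : A
        (f) : C
        (t) : B
      (w (f) (t)) : B
    (k (p (t) (f)) (w (f) (t))) : D
  (h (k (p (t) (f)) (w (f) (t)))) : C
    (t) : B
        (f) : C
      (g (f)) : A
          (f) : C
        (g (f)) : A
        (t) : B
      (w (g (f)) (t)) : ✗ arg 0 at [1, 1, 1, 0] has sort A, expected C


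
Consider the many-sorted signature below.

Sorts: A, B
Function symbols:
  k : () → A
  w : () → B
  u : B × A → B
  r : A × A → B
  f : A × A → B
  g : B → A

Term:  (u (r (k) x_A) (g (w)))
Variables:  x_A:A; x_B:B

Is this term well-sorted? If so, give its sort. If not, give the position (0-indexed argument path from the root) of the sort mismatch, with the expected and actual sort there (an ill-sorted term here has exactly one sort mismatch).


well-sorted; sort = B

    (k) : A
    x_A : A
  (r (k) x_A) : B
    (w) : B
  (g (w)) : A
(u (r (k) x_A) (g (w))) : B


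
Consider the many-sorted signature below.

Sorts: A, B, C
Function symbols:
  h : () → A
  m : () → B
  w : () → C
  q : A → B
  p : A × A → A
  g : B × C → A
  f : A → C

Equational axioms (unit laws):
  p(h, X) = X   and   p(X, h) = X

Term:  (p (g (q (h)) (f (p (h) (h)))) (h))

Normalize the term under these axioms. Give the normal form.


normal form = (g (q (h)) (f (h)))

1. (p (g (q (h)) (f (p (h) (h)))) (h))  →  (g (q (h)) (f (p (h) (h))))
2. (g (q (h)) (f (p (h) (h))))  →  (g (q (h)) (f (h)))


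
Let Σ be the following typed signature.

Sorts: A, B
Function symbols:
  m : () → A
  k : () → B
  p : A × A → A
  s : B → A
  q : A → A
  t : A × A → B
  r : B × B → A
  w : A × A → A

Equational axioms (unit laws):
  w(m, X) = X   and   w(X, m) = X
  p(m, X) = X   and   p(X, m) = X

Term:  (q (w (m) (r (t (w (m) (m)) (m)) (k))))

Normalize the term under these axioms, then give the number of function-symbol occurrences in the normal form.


1. (q (w (m) (r (t (w (m) (m)) (m)) (k))))  →  (q (r (t (w (m) (m)) (m)) (k)))
2. (q (r (t (w (m) (m)) (m)) (k)))  →  (q (r (t (m) (m)) (k)))
normal form: (q (r (t (m) (m)) (k)))

size = 6


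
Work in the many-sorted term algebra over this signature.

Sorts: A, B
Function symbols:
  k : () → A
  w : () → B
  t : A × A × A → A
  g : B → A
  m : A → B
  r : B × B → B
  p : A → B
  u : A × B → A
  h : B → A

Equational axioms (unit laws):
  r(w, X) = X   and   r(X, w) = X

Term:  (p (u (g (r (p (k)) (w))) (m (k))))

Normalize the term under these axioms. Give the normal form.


1. (p (u (g (r (p (k)) (w))) (m (k))))  →  (p (u (g (p (k))) (m (k))))

normal form = (p (u (g (p (k))) (m (k))))


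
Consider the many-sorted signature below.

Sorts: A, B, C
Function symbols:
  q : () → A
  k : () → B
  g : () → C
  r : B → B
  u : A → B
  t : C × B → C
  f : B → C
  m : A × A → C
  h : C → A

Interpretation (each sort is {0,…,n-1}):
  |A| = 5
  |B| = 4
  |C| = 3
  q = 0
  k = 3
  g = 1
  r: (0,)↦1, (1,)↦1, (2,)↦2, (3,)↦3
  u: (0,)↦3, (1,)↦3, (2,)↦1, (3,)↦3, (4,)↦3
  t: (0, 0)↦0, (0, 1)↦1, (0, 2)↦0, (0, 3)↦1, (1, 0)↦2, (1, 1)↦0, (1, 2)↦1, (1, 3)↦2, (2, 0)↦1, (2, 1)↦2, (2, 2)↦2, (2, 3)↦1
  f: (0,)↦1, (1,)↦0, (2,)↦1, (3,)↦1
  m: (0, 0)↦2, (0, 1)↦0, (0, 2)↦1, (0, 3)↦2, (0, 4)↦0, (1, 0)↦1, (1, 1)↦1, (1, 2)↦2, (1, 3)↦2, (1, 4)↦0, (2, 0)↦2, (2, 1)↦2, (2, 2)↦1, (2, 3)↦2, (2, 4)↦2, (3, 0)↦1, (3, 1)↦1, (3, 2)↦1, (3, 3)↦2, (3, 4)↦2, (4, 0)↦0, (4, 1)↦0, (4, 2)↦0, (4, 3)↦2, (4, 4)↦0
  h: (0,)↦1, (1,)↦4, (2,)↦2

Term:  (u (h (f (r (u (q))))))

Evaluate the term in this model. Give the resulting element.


  q = 0
  (u (q)) = u(0,) = 3
  (r (u (q))) = r(3,) = 3
  (f (r (u (q)))) = f(3,) = 1
  (h (f (r (u (q))))) = h(1,) = 4
  (u (h (f (r (u (q)))))) = u(4,) = 3

value = 3


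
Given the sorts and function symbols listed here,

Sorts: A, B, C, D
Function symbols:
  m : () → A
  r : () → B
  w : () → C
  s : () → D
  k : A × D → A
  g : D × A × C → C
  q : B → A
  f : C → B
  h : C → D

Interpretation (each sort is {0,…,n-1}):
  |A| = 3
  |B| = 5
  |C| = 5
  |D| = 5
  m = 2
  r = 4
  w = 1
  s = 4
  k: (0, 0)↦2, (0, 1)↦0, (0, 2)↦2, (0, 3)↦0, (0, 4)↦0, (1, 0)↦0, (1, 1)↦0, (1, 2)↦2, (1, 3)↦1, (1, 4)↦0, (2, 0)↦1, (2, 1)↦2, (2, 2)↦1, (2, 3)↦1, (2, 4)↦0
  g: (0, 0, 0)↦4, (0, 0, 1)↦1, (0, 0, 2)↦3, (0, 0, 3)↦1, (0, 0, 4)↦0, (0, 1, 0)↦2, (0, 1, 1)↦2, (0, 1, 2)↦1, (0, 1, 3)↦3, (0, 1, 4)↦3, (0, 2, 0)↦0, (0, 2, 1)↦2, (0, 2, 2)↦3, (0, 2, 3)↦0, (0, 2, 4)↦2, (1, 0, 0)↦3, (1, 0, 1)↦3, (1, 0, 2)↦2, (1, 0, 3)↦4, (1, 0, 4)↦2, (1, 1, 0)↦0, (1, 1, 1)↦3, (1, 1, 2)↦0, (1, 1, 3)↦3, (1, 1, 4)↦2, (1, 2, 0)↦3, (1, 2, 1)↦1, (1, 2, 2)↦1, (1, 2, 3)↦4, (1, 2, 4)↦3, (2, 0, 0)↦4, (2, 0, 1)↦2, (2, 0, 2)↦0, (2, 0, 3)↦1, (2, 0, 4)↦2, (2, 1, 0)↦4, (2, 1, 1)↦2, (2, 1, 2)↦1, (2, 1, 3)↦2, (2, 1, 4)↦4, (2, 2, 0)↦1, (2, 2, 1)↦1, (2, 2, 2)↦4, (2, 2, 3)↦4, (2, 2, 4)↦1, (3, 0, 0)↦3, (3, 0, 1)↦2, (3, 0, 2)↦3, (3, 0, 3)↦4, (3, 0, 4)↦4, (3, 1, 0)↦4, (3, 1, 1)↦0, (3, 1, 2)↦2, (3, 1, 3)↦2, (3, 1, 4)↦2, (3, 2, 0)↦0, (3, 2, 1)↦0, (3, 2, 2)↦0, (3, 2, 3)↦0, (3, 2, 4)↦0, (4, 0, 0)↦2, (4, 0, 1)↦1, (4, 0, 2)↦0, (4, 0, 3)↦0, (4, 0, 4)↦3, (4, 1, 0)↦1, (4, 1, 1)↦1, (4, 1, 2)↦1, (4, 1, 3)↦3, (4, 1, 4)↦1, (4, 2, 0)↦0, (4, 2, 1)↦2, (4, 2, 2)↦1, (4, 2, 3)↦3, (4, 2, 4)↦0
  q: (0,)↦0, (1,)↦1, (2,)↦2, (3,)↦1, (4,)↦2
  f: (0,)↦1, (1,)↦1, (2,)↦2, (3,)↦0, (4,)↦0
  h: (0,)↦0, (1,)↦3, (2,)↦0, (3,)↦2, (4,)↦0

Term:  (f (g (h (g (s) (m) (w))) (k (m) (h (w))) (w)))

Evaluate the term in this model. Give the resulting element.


value = 2

  s = 4
  m = 2
  w = 1
  (g (s) (m) (w)) = g(4, 2, 1) = 2
  (h (g (s) (m) (w))) = h(2,) = 0
  m = 2
  w = 1
  (h (w)) = h(1,) = 3
  (k (m) (h (w))) = k(2, 3) = 1
  w = 1
  (g (h (g (s) (m) (w))) (k (m) (h (w))) (w)) = g(0, 1, 1) = 2
  (f (g (h (g (s) (m) (w))) (k (m) (h (w))) (w))) = f(2,) = 2


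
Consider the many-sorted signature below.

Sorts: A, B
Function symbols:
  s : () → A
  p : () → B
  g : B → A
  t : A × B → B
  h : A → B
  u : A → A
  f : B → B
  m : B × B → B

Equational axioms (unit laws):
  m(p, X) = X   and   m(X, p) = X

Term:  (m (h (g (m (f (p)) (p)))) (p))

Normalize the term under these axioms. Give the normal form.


normal form = (h (g (f (p))))

1. (m (h (g (m (f (p)) (p)))) (p))  →  (h (g (m (f (p)) (p))))
2. (h (g (m (f (p)) (p))))  →  (h (g (f (p))))


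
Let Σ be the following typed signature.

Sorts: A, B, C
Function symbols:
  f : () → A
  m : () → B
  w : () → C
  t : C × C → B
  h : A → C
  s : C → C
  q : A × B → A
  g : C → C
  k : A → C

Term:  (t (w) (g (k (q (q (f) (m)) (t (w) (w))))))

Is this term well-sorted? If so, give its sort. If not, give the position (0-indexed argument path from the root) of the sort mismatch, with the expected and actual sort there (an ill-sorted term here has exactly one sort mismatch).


well-sorted; sort = B

  (w) : C
          (f) : A
          (m) : B
        (q (f) (m)) : A
          (w) : C
          (w) : C
        (t (w) (w)) : B
      (q (q (f) (m)) (t (w) (w))) : A
    (k (q (q (f) (m)) (t (w) (w)))) : C
  (g (k (q (q (f) (m)) (t (w) (w))))) : C
(t (w) (g (k (q (q (f) (m)) (t (w) (w)))))) : B


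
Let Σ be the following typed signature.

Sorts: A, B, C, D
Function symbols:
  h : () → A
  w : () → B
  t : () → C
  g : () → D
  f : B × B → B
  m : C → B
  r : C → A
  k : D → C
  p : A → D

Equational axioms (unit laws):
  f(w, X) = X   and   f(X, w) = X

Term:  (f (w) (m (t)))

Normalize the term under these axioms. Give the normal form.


1. (f (w) (m (t)))  →  (m (t))

normal form = (m (t))


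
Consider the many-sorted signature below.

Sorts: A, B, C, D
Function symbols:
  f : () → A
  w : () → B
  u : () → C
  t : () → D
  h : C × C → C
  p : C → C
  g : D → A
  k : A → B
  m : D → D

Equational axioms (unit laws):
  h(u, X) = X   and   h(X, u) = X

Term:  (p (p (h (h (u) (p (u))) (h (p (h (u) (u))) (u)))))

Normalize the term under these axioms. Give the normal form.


1. (p (p (h (h (u) (p (u))) (h (p (h (u) (u))) (u)))))  →  (p (p (h (p (u)) (h (p (h (u) (u))) (u)))))
2. (p (p (h (p (u)) (h (p (h (u) (u))) (u)))))  →  (p (p (h (p (u)) (p (h (u) (u))))))
3. (p (p (h (p (u)) (p (h (u) (u))))))  →  (p (p (h (p (u)) (p (u)))))

normal form = (p (p (h (p (u)) (p (u)))))


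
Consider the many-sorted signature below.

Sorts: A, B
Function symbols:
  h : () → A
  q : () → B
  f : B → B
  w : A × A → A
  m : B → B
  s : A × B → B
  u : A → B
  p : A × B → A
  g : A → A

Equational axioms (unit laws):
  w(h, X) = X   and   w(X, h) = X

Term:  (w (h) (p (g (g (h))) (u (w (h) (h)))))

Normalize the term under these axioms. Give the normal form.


1. (w (h) (p (g (g (h))) (u (w (h) (h)))))  →  (p (g (g (h))) (u (w (h) (h))))
2. (p (g (g (h))) (u (w (h) (h))))  →  (p (g (g (h))) (u (h)))

normal form = (p (g (g (h))) (u (h)))


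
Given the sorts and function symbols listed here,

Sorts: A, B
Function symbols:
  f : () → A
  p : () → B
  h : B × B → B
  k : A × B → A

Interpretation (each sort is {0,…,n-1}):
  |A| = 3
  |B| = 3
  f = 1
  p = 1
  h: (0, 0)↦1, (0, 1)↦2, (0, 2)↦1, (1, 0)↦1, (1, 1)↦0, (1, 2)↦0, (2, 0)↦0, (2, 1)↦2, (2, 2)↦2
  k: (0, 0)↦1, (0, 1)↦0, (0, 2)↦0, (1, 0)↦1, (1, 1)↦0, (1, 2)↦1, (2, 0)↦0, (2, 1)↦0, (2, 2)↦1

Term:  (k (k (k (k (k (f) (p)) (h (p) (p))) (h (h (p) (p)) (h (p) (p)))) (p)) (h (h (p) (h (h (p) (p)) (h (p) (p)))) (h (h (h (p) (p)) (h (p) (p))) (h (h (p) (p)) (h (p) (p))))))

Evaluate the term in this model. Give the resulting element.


value = 0

  f = 1
  p = 1
  (k (f) (p)) = k(1, 1) = 0
  p = 1
  p = 1
  (h (p) (p)) = h(1, 1) = 0
  (k (k (f) (p)) (h (p) (p))) = k(0, 0) = 1
  p = 1
  p = 1
  (h (p) (p)) = h(1, 1) = 0
  p = 1
  p = 1
  (h (p) (p)) = h(1, 1) = 0
  (h (h (p) (p)) (h (p) (p))) = h(0, 0) = 1
  (k (k (k (f) (p)) (h (p) (p))) (h (h (p) (p)) (h (p) (p)))) = k(1, 1) = 0
  p = 1
  (k (k (k (k (f) (p)) (h (p) (p))) (h (h (p) (p)) (h (p) (p)))) (p)) = k(0, 1) = 0
  p = 1
  p = 1
  p = 1
  (h (p) (p)) = h(1, 1) = 0
  p = 1
  p = 1
  (h (p) (p)) = h(1, 1) = 0
  (h (h (p) (p)) (h (p) (p))) = h(0, 0) = 1
  (h (p) (h (h (p) (p)) (h (p) (p)))) = h(1, 1) = 0
  p = 1
  p = 1
  (h (p) (p)) = h(1, 1) = 0
  p = 1
  p = 1
  (h (p) (p)) = h(1, 1) = 0
  (h (h (p) (p)) (h (p) (p))) = h(0, 0) = 1
  p = 1
  p = 1
  (h (p) (p)) = h(1, 1) = 0
  p = 1
  p = 1
  (h (p) (p)) = h(1, 1) = 0
  (h (h (p) (p)) (h (p) (p))) = h(0, 0) = 1
  (h (h (h (p) (p)) (h (p) (p))) (h (h (p) (p)) (h (p) (p)))) = h(1, 1) = 0
  (h (h (p) (h (h (p) (p)) (h (p) (p)))) (h (h (h (p) (p)) (h (p) (p))) (h (h (p) (p)) (h (p) (p))))) = h(0, 0) = 1
  (k (k (k (k (k (f) (p)) (h (p) (p))) (h (h (p) (p)) (h (p) (p)))) (p)) (h (h (p) (h (h (p) (p)) (h (p) (p)))) (h (h (h (p) (p)) (h (p) (p))) (h (h (p) (p)) (h (p) (p)))))) = k(0, 1) = 0


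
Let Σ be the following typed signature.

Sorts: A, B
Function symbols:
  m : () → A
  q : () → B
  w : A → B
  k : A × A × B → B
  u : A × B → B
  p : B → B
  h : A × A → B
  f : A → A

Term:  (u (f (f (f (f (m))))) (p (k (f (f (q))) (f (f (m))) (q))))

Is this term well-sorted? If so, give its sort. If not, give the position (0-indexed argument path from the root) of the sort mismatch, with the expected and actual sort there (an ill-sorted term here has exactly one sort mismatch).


ill-sorted at position [1, 0, 0, 0, 0]: expected A, got B

          (m) : A
        (f (m)) : A
      (f (f (m))) : A
    (f (f (f (m)))) : A
  (f (f (f (f (m))))) : A
          (q) : B
        (f (q)) : ✗ arg 0 at [1, 0, 0, 0, 0] has sort B, expected A
          (m) : A
        (f (m)) : A
      (f (f (m))) : A
      (q) : B


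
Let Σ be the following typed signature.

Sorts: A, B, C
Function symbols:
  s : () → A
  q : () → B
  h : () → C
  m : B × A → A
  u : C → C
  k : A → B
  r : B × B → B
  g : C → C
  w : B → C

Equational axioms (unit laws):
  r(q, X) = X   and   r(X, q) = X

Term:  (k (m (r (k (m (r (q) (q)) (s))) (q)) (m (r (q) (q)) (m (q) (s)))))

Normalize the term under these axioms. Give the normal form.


1. (k (m (r (k (m (r (q) (q)) (s))) (q)) (m (r (q) (q)) (m (q) (s)))))  →  (k (m (k (m (r (q) (q)) (s))) (m (r (q) (q)) (m (q) (s)))))
2. (k (m (k (m (r (q) (q)) (s))) (m (r (q) (q)) (m (q) (s)))))  →  (k (m (k (m (q) (s))) (m (r (q) (q)) (m (q) (s)))))
3. (k (m (k (m (q) (s))) (m (r (q) (q)) (m (q) (s)))))  →  (k (m (k (m (q) (s))) (m (q) (m (q) (s)))))

normal form = (k (m (k (m (q) (s))) (m (q) (m (q) (s)))))


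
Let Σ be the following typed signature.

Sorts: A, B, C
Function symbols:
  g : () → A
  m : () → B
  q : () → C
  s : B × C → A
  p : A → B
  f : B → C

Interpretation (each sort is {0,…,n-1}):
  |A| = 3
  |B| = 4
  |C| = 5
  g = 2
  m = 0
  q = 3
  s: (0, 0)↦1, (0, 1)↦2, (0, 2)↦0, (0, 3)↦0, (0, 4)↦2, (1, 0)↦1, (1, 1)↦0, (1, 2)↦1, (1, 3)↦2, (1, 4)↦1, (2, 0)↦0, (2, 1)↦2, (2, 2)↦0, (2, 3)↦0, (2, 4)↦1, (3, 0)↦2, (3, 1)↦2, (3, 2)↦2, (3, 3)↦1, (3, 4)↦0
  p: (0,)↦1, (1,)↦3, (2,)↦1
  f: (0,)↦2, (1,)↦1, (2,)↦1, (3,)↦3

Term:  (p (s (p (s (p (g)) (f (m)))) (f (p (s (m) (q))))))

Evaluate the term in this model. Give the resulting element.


  g = 2
  (p (g)) = p(2,) = 1
  m = 0
  (f (m)) = f(0,) = 2
  (s (p (g)) (f (m))) = s(1, 2) = 1
  (p (s (p (g)) (f (m)))) = p(1,) = 3
  m = 0
  q = 3
  (s (m) (q)) = s(0, 3) = 0
  (p (s (m) (q))) = p(0,) = 1
  (f (p (s (m) (q)))) = f(1,) = 1
  (s (p (s (p (g)) (f (m)))) (f (p (s (m) (q))))) = s(3, 1) = 2
  (p (s (p (s (p (g)) (f (m)))) (f (p (s (m) (q)))))) = p(2,) = 1

value = 1


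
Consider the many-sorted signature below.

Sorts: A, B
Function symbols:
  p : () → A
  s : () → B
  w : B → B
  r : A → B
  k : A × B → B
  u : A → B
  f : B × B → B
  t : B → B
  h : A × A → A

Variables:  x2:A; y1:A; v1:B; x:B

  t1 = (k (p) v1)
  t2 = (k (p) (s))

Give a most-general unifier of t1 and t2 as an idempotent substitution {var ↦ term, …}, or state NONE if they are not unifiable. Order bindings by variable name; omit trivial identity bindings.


{v1 ↦ (s)}


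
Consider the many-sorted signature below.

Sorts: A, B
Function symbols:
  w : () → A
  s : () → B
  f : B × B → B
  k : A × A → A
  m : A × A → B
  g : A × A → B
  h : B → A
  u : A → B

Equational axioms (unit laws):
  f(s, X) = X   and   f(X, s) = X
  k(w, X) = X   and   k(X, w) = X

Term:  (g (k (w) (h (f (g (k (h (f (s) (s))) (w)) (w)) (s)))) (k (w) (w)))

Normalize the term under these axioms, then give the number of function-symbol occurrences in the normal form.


1. (g (k (w) (h (f (g (k (h (f (s) (s))) (w)) (w)) (s)))) (k (w) (w)))  →  (g (h (f (g (k (h (f (s) (s))) (w)) (w)) (s))) (k (w) (w)))
2. (g (h (f (g (k (h (f (s) (s))) (w)) (w)) (s))) (k (w) (w)))  →  (g (h (g (k (h (f (s) (s))) (w)) (w))) (k (w) (w)))
3. (g (h (g (k (h (f (s) (s))) (w)) (w))) (k (w) (w)))  →  (g (h (g (h (f (s) (s))) (w))) (k (w) (w)))
4. (g (h (g (h (f (s) (s))) (w))) (k (w) (w)))  →  (g (h (g (h (s)) (w))) (k (w) (w)))
5. (g (h (g (h (s)) (w))) (k (w) (w)))  →  (g (h (g (h (s)) (w))) (w))
normal form: (g (h (g (h (s)) (w))) (w))

size = 7


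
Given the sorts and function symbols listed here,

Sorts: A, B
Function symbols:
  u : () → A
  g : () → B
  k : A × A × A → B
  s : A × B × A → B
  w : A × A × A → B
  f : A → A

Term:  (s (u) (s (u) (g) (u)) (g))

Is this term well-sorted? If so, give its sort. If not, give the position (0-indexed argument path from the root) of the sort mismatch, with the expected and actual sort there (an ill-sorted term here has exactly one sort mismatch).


ill-sorted at position [2]: expected A, got B

  (u) : A
    (u) : A
    (g) : B
    (u) : A
  (s (u) (g) (u)) : B
  (g) : B
(s (u) (s (u) (g) (u)) (g)) : ✗ arg 2 at [2] has sort B, expected A


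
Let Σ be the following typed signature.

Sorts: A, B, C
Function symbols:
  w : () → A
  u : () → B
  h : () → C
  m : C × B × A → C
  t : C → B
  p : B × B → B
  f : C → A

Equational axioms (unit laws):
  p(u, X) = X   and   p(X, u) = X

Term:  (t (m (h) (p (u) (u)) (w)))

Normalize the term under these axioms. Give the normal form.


normal form = (t (m (h) (u) (w)))

1. (t (m (h) (p (u) (u)) (w)))  →  (t (m (h) (u) (w)))


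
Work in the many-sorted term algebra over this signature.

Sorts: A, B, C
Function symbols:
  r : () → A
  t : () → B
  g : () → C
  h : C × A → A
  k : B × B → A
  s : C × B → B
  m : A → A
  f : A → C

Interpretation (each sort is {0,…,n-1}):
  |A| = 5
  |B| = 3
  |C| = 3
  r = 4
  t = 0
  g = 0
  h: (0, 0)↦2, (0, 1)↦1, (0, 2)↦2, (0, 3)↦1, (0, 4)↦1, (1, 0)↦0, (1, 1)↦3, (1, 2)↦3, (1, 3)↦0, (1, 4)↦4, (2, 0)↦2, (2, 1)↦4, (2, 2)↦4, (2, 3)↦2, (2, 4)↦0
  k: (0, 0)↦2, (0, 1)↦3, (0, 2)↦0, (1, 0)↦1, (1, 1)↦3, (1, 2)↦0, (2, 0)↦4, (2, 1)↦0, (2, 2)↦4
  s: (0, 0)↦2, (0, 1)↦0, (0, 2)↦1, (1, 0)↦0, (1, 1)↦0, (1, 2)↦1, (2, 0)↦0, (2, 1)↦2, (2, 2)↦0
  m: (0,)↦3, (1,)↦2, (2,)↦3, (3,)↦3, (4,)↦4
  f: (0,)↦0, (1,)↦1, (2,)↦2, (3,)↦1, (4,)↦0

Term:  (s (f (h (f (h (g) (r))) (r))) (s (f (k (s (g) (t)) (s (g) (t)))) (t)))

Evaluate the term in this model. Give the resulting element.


  g = 0
  r = 4
  (h (g) (r)) = h(0, 4) = 1
  (f (h (g) (r))) = f(1,) = 1
  r = 4
  (h (f (h (g) (r))) (r)) = h(1, 4) = 4
  (f (h (f (h (g) (r))) (r))) = f(4,) = 0
  g = 0
  t = 0
  (s (g) (t)) = s(0, 0) = 2
  g = 0
  t = 0
  (s (g) (t)) = s(0, 0) = 2
  (k (s (g) (t)) (s (g) (t))) = k(2, 2) = 4
  (f (k (s (g) (t)) (s (g) (t)))) = f(4,) = 0
  t = 0
  (s (f (k (s (g) (t)) (s (g) (t)))) (t)) = s(0, 0) = 2
  (s (f (h (f (h (g) (r))) (r))) (s (f (k (s (g) (t)) (s (g) (t)))) (t))) = s(0, 2) = 1

value = 1


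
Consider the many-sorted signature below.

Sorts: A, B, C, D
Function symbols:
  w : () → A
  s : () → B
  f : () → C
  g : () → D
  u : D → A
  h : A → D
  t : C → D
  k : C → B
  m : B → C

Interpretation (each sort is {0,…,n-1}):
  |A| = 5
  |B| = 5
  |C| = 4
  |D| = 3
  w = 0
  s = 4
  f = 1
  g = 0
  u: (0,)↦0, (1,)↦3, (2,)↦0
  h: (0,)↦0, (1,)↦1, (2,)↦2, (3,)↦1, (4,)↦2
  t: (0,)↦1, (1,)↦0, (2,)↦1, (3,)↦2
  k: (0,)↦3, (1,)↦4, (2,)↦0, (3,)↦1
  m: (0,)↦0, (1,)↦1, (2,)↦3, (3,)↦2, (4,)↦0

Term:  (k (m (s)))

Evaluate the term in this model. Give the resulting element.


  s = 4
  (m (s)) = m(4,) = 0
  (k (m (s))) = k(0,) = 3

value = 3


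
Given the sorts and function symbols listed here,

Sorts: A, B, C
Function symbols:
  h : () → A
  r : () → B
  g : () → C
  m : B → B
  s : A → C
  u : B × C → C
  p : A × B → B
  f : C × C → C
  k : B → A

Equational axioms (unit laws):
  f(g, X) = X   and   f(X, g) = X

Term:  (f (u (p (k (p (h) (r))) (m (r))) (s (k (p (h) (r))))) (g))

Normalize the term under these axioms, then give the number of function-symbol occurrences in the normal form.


size = 13

1. (f (u (p (k (p (h) (r))) (m (r))) (s (k (p (h) (r))))) (g))  →  (u (p (k (p (h) (r))) (m (r))) (s (k (p (h) (r)))))
normal form: (u (p (k (p (h) (r))) (m (r))) (s (k (p (h) (r)))))


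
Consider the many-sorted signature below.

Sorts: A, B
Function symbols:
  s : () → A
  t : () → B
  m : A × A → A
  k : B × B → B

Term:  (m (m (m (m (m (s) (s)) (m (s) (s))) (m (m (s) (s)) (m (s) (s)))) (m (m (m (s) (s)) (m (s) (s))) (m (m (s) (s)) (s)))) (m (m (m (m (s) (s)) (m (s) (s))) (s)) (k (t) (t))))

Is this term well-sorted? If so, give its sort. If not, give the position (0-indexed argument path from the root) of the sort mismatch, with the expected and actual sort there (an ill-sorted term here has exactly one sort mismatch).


ill-sorted at position [1, 1]: expected A, got B

          (s) : A
          (s) : A
        (m (s) (s)) : A
          (s) : A
          (s) : A
        (m (s) (s)) : A
      (m (m (s) (s)) (m (s) (s))) : A
          (s) : A
          (s) : A
        (m (s) (s)) : A
          (s) : A
          (s) : A
        (m (s) (s)) : A
      (m (m (s) (s)) (m (s) (s))) : A
    (m (m (m (s) (s)) (m (s) (s))) (m (m (s) (s)) (m (s) (s)))) : A
          (s) : A
          (s) : A
        (m (s) (s)) : A
          (s) : A
          (s) : A
        (m (s) (s)) : A
      (m (m (s) (s)) (m (s) (s))) : A
          (s) : A
          (s) : A
        (m (s) (s)) : A
        (s) : A
      (m (m (s) (s)) (s)) : A
    (m (m (m (s) (s)) (m (s) (s))) (m (m (s) (s)) (s))) : A
  (m (m (m (m (s) (s)) (m (s) (s))) (m (m (s) (s)) (m (s) (s)))) (m (m (m (s) (s)) (m (s) (s))) (m (m (s) (s)) (s)))) : A
          (s) : A
          (s) : A
        (m (s) (s)) : A
          (s) : A
          (s) : A
        (m (s) (s)) : A
      (m (m (s) (s)) (m (s) (s))) : A
      (s) : A
    (m (m (m (s) (s)) (m (s) (s))) (s)) : A
      (t) : B
      (t) : B
    (k (t) (t)) : B
  (m (m (m (m (s) (s)) (m (s) (s))) (s)) (k (t) (t))) : ✗ arg 1 at [1, 1] has sort B, expected A


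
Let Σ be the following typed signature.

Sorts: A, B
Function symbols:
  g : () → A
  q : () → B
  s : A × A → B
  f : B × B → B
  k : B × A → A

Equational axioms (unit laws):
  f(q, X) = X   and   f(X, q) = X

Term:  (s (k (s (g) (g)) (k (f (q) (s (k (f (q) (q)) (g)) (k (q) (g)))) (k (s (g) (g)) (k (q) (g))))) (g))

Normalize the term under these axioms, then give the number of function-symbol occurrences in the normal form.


size = 21

1. (s (k (s (g) (g)) (k (f (q) (s (k (f (q) (q)) (g)) (k (q) (g)))) (k (s (g) (g)) (k (q) (g))))) (g))  →  (s (k (s (g) (g)) (k (s (k (f (q) (q)) (g)) (k (q) (g))) (k (s (g) (g)) (k (q) (g))))) (g))
2. (s (k (s (g) (g)) (k (s (k (f (q) (q)) (g)) (k (q) (g))) (k (s (g) (g)) (k (q) (g))))) (g))  →  (s (k (s (g) (g)) (k (s (k (q) (g)) (k (q) (g))) (k (s (g) (g)) (k (q) (g))))) (g))
normal form: (s (k (s (g) (g)) (k (s (k (q) (g)) (k (q) (g))) (k (s (g) (g)) (k (q) (g))))) (g))


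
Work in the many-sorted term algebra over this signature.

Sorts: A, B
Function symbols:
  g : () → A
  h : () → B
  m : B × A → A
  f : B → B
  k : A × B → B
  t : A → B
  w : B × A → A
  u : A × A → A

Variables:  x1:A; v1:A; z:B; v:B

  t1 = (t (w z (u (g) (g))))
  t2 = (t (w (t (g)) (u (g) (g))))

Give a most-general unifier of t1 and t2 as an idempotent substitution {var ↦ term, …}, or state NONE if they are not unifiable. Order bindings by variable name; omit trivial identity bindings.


{z ↦ (t (g))}


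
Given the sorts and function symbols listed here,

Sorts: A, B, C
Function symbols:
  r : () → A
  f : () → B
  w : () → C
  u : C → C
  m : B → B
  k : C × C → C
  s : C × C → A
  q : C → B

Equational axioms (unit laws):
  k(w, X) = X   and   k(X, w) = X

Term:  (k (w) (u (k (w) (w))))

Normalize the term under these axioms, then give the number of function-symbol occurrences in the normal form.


1. (k (w) (u (k (w) (w))))  →  (u (k (w) (w)))
2. (u (k (w) (w)))  →  (u (w))
normal form: (u (w))

size = 2
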